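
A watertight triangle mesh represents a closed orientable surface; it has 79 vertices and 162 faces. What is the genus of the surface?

Every face is a triangle, so 2E = 3·162 = 486, giving E = 243.
χ = V − E + F = 79 − 243 + 162 = -2.
For a closed orientable surface χ = 2 − 2g, so g = (2 − (-2))/2 = 2.

2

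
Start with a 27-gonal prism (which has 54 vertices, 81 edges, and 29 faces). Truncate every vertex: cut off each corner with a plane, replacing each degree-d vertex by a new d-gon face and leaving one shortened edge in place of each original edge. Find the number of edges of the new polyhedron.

Truncation replaces each original edge-end by a new vertex, so V′ = 2E = 162.
Each original edge survives, and each old vertex of degree d contributes d new edges; summing degrees gives Σd = 2E, so E′ = E + 2E = 3E = 243.
Each original face survives and each original vertex becomes one new face: F′ = F + V = 83.

243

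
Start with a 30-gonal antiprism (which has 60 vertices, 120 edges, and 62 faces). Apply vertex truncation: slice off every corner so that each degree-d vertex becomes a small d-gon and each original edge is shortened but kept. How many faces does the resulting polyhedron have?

Truncation replaces each original edge-end by a new vertex, so V′ = 2E = 240.
Each original edge survives, and each old vertex of degree d contributes d new edges; summing degrees gives Σd = 2E, so E′ = E + 2E = 3E = 360.
Each original face survives and each original vertex becomes one new face: F′ = F + V = 122.

122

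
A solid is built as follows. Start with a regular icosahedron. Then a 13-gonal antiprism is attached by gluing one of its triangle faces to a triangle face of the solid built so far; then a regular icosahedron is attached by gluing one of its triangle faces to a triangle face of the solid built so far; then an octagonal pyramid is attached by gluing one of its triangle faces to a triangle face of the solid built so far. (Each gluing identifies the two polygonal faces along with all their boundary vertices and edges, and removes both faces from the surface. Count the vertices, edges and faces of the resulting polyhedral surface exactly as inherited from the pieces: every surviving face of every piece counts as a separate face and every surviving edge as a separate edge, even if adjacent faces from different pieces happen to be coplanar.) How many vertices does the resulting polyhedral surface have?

A regular icosahedron: V=12, E=30, F=20.
Attach a 13-gonal antiprism (V=26, E=52, F=28) along a 3-gon: merge 3 vertices and 3 edges, delete both glued faces → V=35, E=79, F=46.
Attach a regular icosahedron (V=12, E=30, F=20) along a 3-gon: merge 3 vertices and 3 edges, delete both glued faces → V=44, E=106, F=64.
Attach an octagonal pyramid (V=9, E=16, F=9) along a 3-gon: merge 3 vertices and 3 edges, delete both glued faces → V=50, E=119, F=71.
Check: V − E + F = 50 − 119 + 71 = 2.

50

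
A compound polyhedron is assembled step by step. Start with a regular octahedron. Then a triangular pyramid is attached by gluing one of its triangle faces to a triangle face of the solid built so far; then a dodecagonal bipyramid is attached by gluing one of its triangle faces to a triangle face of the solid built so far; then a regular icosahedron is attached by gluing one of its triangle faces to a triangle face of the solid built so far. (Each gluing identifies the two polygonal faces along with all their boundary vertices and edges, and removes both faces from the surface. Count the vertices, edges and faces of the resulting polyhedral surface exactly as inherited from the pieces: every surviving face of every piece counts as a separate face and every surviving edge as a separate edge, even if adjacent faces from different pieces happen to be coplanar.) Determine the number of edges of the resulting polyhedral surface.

75

A regular octahedron: V=6, E=12, F=8.
Attach a triangular pyramid (V=4, E=6, F=4) along a 3-gon: merge 3 vertices and 3 edges, delete both glued faces → V=7, E=15, F=10.
Attach a dodecagonal bipyramid (V=14, E=36, F=24) along a 3-gon: merge 3 vertices and 3 edges, delete both glued faces → V=18, E=48, F=32.
Attach a regular icosahedron (V=12, E=30, F=20) along a 3-gon: merge 3 vertices and 3 edges, delete both glued faces → V=27, E=75, F=50.
Check: V − E + F = 27 − 75 + 50 = 2.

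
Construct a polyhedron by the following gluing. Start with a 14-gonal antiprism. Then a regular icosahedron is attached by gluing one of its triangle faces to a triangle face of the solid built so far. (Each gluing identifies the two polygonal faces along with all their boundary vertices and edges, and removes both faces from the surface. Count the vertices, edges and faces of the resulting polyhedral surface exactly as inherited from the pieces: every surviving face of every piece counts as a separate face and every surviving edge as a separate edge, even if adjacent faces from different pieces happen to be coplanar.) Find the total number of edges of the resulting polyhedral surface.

A 14-gonal antiprism: V=28, E=56, F=30.
Attach a regular icosahedron (V=12, E=30, F=20) along a 3-gon: merge 3 vertices and 3 edges, delete both glued faces → V=37, E=83, F=48.
Check: V − E + F = 37 − 83 + 48 = 2.

83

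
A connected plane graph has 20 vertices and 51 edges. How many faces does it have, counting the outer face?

33

Euler's formula for a connected plane graph: V − E + F = 2, so F = 2 − 20 + 51 = 33.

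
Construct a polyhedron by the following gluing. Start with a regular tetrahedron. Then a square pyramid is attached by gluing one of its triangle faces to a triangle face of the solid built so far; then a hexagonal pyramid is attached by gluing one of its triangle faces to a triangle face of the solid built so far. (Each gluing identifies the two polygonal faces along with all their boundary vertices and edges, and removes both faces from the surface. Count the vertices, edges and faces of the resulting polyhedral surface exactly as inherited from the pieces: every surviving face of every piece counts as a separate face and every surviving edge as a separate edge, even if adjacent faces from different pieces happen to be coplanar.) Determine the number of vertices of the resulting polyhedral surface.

10

A regular tetrahedron: V=4, E=6, F=4.
Attach a square pyramid (V=5, E=8, F=5) along a 3-gon: merge 3 vertices and 3 edges, delete both glued faces → V=6, E=11, F=7.
Attach a hexagonal pyramid (V=7, E=12, F=7) along a 3-gon: merge 3 vertices and 3 edges, delete both glued faces → V=10, E=20, F=12.
Check: V − E + F = 10 − 20 + 12 = 2.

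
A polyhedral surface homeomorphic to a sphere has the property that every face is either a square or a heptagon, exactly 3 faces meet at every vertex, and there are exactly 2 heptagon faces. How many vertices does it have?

14

Let x be the number of squares; then F = 2 + x.
Edge–face incidences: 2E = 7·2 + 4·x = 14 + 4x.
Every vertex has degree 3, so 3V = 2E.
Euler: V − E + F = 2 ⇒ (2E)/3 − E + (2 + x) = 2.
Multiply by 6: 2·(2E) − 3·(2E) + 6·(2 + x) = 12, i.e. 12 + 6x − (14 + 4x) = 12.
Collecting terms: 2x − 2 = 12, so 2x = 14, so x = 7.
Then 2E = 14 + 4·7 = 42, so E = 21, V = 2E/3 = 14, F = 2 + 7 = 9.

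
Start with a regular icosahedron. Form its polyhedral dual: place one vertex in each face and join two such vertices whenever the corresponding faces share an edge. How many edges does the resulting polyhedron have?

The base solid has V = 12, E = 30, F = 20.
The dual swaps V and F and preserves E: V′ = F = 20, E′ = E = 30, F′ = V = 12.

30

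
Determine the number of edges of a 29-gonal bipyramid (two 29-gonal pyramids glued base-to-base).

87

A bipyramid over an n-gon has 2n triangular faces and n + 2 vertices: V = 29 + 2 = 31, E = 3·29 = 87, F = 2·29 = 58.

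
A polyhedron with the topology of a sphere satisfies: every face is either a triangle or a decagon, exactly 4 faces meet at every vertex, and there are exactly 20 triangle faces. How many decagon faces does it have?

2

Let x be the number of decagons; then F = 20 + x.
Edge–face incidences: 2E = 3·20 + 10·x = 60 + 10x.
Every vertex has degree 4, so 4V = 2E.
Euler: V − E + F = 2 ⇒ (2E)/4 − E + (20 + x) = 2.
Multiply by 8: 2·(2E) − 4·(2E) + 8·(20 + x) = 16, i.e. 160 + 8x − 2·(60 + 10x) = 16.
Collecting terms: −12x + 40 = 16, so −12x = −24, so x = 2.
Then 2E = 60 + 10·2 = 80, so E = 40, V = 2E/4 = 20, F = 20 + 2 = 22.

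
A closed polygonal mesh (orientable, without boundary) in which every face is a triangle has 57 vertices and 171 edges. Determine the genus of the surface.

1

Every face is a triangle and each edge borders two faces, so 3F = 2·171, giving F = 114.
χ = V − E + F = 57 − 171 + 114 = 0.
For a closed orientable surface χ = 2 − 2g, so g = (2 − (0))/2 = 1.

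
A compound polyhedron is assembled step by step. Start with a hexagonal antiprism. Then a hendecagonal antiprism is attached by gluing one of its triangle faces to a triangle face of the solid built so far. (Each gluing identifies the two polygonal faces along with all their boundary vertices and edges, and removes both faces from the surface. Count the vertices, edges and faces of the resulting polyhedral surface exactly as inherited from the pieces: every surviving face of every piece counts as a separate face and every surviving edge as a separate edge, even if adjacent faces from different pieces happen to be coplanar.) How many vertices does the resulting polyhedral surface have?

31

A hexagonal antiprism: V=12, E=24, F=14.
Attach a hendecagonal antiprism (V=22, E=44, F=24) along a 3-gon: merge 3 vertices and 3 edges, delete both glued faces → V=31, E=65, F=36.
Check: V − E + F = 31 − 65 + 36 = 2.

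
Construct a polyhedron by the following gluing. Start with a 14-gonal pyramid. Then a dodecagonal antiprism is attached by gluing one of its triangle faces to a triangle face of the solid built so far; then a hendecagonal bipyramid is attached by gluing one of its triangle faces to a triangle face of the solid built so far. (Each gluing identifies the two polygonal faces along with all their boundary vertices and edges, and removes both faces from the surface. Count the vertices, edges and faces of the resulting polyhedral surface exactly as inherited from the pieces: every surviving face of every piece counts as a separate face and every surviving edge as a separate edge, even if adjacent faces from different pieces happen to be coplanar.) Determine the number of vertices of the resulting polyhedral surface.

A 14-gonal pyramid: V=15, E=28, F=15.
Attach a dodecagonal antiprism (V=24, E=48, F=26) along a 3-gon: merge 3 vertices and 3 edges, delete both glued faces → V=36, E=73, F=39.
Attach a hendecagonal bipyramid (V=13, E=33, F=22) along a 3-gon: merge 3 vertices and 3 edges, delete both glued faces → V=46, E=103, F=59.
Check: V − E + F = 46 − 103 + 59 = 2.

46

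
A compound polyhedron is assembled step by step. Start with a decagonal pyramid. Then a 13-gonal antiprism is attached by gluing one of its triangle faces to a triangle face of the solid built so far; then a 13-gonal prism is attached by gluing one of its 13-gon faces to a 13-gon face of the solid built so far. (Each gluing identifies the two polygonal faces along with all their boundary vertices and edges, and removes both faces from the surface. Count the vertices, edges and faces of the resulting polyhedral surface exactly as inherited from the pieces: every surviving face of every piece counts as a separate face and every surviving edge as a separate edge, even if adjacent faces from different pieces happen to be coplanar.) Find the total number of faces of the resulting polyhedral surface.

50

A decagonal pyramid: V=11, E=20, F=11.
Attach a 13-gonal antiprism (V=26, E=52, F=28) along a 3-gon: merge 3 vertices and 3 edges, delete both glued faces → V=34, E=69, F=37.
Attach a 13-gonal prism (V=26, E=39, F=15) along a 13-gon: merge 13 vertices and 13 edges, delete both glued faces → V=47, E=95, F=50.
Check: V − E + F = 47 − 95 + 50 = 2.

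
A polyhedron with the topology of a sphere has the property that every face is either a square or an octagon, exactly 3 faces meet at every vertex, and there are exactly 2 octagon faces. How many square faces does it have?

8

Let x be the number of squares; then F = 2 + x.
Edge–face incidences: 2E = 8·2 + 4·x = 16 + 4x.
Every vertex has degree 3, so 3V = 2E.
Euler: V − E + F = 2 ⇒ (2E)/3 − E + (2 + x) = 2.
Multiply by 6: 2·(2E) − 3·(2E) + 6·(2 + x) = 12, i.e. 12 + 6x − (16 + 4x) = 12.
Collecting terms: 2x − 4 = 12, so 2x = 16, so x = 8.
Then 2E = 16 + 4·8 = 48, so E = 24, V = 2E/3 = 16, F = 2 + 8 = 10.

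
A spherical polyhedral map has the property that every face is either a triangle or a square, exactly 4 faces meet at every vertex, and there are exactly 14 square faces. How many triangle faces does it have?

8

Let x be the number of triangles; then F = 14 + x.
Edge–face incidences: 2E = 4·14 + 3·x = 56 + 3x.
Every vertex has degree 4, so 4V = 2E.
Euler: V − E + F = 2 ⇒ (2E)/4 − E + (14 + x) = 2.
Multiply by 8: 2·(2E) − 4·(2E) + 8·(14 + x) = 16, i.e. 112 + 8x − 2·(56 + 3x) = 16.
Collecting terms: 2x = 16, so x = 8.
Then 2E = 56 + 3·8 = 80, so E = 40, V = 2E/4 = 20, F = 14 + 8 = 22.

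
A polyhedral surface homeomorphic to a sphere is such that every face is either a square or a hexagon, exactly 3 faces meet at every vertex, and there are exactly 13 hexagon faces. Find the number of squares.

6

Let x be the number of squares; then F = 13 + x.
Edge–face incidences: 2E = 6·13 + 4·x = 78 + 4x.
Every vertex has degree 3, so 3V = 2E.
Euler: V − E + F = 2 ⇒ (2E)/3 − E + (13 + x) = 2.
Multiply by 6: 2·(2E) − 3·(2E) + 6·(13 + x) = 12, i.e. 78 + 6x − (78 + 4x) = 12.
Collecting terms: 2x = 12, so x = 6.
Then 2E = 78 + 4·6 = 102, so E = 51, V = 2E/3 = 34, F = 13 + 6 = 19.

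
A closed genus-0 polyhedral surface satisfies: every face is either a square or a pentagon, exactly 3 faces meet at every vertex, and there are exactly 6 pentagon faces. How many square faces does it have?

Let x be the number of squares; then F = 6 + x.
Edge–face incidences: 2E = 5·6 + 4·x = 30 + 4x.
Every vertex has degree 3, so 3V = 2E.
Euler: V − E + F = 2 ⇒ (2E)/3 − E + (6 + x) = 2.
Multiply by 6: 2·(2E) − 3·(2E) + 6·(6 + x) = 12, i.e. 36 + 6x − (30 + 4x) = 12.
Collecting terms: 2x + 6 = 12, so 2x = 6, so x = 3.
Then 2E = 30 + 4·3 = 42, so E = 21, V = 2E/3 = 14, F = 6 + 3 = 9.

3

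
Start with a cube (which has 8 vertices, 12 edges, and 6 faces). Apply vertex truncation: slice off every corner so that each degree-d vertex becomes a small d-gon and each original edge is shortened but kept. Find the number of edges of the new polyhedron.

Truncation replaces each original edge-end by a new vertex, so V′ = 2E = 24.
Each original edge survives, and each old vertex of degree d contributes d new edges; summing degrees gives Σd = 2E, so E′ = E + 2E = 3E = 36.
Each original face survives and each original vertex becomes one new face: F′ = F + V = 14.

36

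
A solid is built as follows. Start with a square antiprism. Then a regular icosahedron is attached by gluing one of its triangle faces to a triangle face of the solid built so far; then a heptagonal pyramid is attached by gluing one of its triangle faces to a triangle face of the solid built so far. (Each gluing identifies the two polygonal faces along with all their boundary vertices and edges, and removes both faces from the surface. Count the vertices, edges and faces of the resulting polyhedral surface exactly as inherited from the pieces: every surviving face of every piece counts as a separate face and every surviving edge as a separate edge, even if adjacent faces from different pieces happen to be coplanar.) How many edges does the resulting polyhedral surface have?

54

A square antiprism: V=8, E=16, F=10.
Attach a regular icosahedron (V=12, E=30, F=20) along a 3-gon: merge 3 vertices and 3 edges, delete both glued faces → V=17, E=43, F=28.
Attach a heptagonal pyramid (V=8, E=14, F=8) along a 3-gon: merge 3 vertices and 3 edges, delete both glued faces → V=22, E=54, F=34.
Check: V − E + F = 22 − 54 + 34 = 2.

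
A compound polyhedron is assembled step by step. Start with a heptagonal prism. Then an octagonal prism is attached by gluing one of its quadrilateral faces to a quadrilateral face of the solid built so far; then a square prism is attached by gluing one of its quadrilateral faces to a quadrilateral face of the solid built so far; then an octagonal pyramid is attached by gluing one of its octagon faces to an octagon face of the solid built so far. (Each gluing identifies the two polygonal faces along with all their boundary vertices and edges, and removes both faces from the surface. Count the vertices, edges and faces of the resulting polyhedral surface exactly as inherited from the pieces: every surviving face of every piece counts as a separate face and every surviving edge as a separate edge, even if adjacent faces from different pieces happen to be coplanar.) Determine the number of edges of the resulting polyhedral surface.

57

A heptagonal prism: V=14, E=21, F=9.
Attach an octagonal prism (V=16, E=24, F=10) along a 4-gon: merge 4 vertices and 4 edges, delete both glued faces → V=26, E=41, F=17.
Attach a square prism (V=8, E=12, F=6) along a 4-gon: merge 4 vertices and 4 edges, delete both glued faces → V=30, E=49, F=21.
Attach an octagonal pyramid (V=9, E=16, F=9) along an 8-gon: merge 8 vertices and 8 edges, delete both glued faces → V=31, E=57, F=28.
Check: V − E + F = 31 − 57 + 28 = 2.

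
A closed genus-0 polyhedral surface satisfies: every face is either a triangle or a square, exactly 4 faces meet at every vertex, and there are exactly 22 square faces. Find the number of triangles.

Let x be the number of triangles; then F = 22 + x.
Edge–face incidences: 2E = 4·22 + 3·x = 88 + 3x.
Every vertex has degree 4, so 4V = 2E.
Euler: V − E + F = 2 ⇒ (2E)/4 − E + (22 + x) = 2.
Multiply by 8: 2·(2E) − 4·(2E) + 8·(22 + x) = 16, i.e. 176 + 8x − 2·(88 + 3x) = 16.
Collecting terms: 2x = 16, so x = 8.
Then 2E = 88 + 3·8 = 112, so E = 56, V = 2E/4 = 28, F = 22 + 8 = 30.

8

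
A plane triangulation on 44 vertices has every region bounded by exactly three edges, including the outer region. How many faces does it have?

In a plane triangulation 3F = 2E and V − E + F = 2, so F = 2V − 4 = 2·44 − 4 = 84.

84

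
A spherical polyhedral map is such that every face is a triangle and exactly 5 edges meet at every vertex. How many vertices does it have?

Each face has 3 edges and each edge borders two faces, so 2E = 3F.
Each vertex has degree 5, so 5V = 2E and hence V = 3F/5.
Euler: V − E + F = 2 ⇒ (3F/5) − (3F/2) + F = 2.
Multiply by 10: (6 − 15 + 10)F = 20, i.e. 1F = 20.
So F = 20, E = 3·20/2 = 30, V = 3·20/5 = 12.

12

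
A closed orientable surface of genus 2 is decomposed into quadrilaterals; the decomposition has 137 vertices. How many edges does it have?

278

χ = 2 − 2·2 = -2, and every face is a square so 4F = 2E.
V − E + F = -2 with E = 4F/2 gives 137 − (4/2 − 1)·F = -2, so F = 139 and E = 278.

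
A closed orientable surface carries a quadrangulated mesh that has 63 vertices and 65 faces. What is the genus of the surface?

2

Every face is a square, so 2E = 4·65 = 260, giving E = 130.
χ = V − E + F = 63 − 130 + 65 = -2.
For a closed orientable surface χ = 2 − 2g, so g = (2 − (-2))/2 = 2.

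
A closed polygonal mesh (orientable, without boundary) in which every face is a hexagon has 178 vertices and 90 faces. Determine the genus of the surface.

2

Every face is a hexagon, so 2E = 6·90 = 540, giving E = 270.
χ = V − E + F = 178 − 270 + 90 = -2.
For a closed orientable surface χ = 2 − 2g, so g = (2 − (-2))/2 = 2.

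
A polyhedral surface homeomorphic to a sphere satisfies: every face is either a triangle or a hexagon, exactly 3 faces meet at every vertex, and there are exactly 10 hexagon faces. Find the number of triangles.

Let x be the number of triangles; then F = 10 + x.
Edge–face incidences: 2E = 6·10 + 3·x = 60 + 3x.
Every vertex has degree 3, so 3V = 2E.
Euler: V − E + F = 2 ⇒ (2E)/3 − E + (10 + x) = 2.
Multiply by 6: 2·(2E) − 3·(2E) + 6·(10 + x) = 12, i.e. 60 + 6x − (60 + 3x) = 12.
Collecting terms: 3x = 12, so x = 4.
Then 2E = 60 + 3·4 = 72, so E = 36, V = 2E/3 = 24, F = 10 + 4 = 14.

4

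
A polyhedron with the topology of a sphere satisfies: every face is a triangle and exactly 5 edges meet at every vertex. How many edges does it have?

Each face has 3 edges and each edge borders two faces, so 2E = 3F.
Each vertex has degree 5, so 5V = 2E and hence V = 3F/5.
Euler: V − E + F = 2 ⇒ (3F/5) − (3F/2) + F = 2.
Multiply by 10: (6 − 15 + 10)F = 20, i.e. 1F = 20.
So F = 20, E = 3·20/2 = 30, V = 3·20/5 = 12.

30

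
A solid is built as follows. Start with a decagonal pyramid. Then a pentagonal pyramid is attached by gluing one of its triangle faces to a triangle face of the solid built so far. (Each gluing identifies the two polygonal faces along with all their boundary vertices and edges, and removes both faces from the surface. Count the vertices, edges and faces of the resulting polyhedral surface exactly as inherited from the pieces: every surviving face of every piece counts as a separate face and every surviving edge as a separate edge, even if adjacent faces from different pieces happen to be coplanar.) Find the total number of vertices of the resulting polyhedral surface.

14

A decagonal pyramid: V=11, E=20, F=11.
Attach a pentagonal pyramid (V=6, E=10, F=6) along a 3-gon: merge 3 vertices and 3 edges, delete both glued faces → V=14, E=27, F=15.
Check: V − E + F = 14 − 27 + 15 = 2.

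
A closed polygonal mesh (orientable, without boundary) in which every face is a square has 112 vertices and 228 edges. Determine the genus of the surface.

2

Every face is a square and each edge borders two faces, so 4F = 2·228, giving F = 114.
χ = V − E + F = 112 − 228 + 114 = -2.
For a closed orientable surface χ = 2 − 2g, so g = (2 − (-2))/2 = 2.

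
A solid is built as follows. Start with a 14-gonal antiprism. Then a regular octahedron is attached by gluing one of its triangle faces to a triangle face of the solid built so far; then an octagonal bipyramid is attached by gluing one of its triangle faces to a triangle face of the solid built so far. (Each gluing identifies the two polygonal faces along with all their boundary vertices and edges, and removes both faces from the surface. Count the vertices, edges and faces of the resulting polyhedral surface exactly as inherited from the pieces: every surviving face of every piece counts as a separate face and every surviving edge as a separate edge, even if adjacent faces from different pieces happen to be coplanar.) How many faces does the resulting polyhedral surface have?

A 14-gonal antiprism: V=28, E=56, F=30.
Attach a regular octahedron (V=6, E=12, F=8) along a 3-gon: merge 3 vertices and 3 edges, delete both glued faces → V=31, E=65, F=36.
Attach an octagonal bipyramid (V=10, E=24, F=16) along a 3-gon: merge 3 vertices and 3 edges, delete both glued faces → V=38, E=86, F=50.
Check: V − E + F = 38 − 86 + 50 = 2.

50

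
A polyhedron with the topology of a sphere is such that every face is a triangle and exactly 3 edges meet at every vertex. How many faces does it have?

4

Each face has 3 edges and each edge borders two faces, so 2E = 3F.
Each vertex has degree 3, so 3V = 2E and hence V = 3F/3.
Euler: V − E + F = 2 ⇒ (3F/3) − (3F/2) + F = 2.
Multiply by 6: (6 − 9 + 6)F = 12, i.e. 3F = 12.
So F = 4, E = 3·4/2 = 6, V = 3·4/3 = 4.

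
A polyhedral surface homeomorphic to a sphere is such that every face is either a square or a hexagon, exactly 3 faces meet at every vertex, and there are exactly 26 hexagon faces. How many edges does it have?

Let x be the number of squares; then F = 26 + x.
Edge–face incidences: 2E = 6·26 + 4·x = 156 + 4x.
Every vertex has degree 3, so 3V = 2E.
Euler: V − E + F = 2 ⇒ (2E)/3 − E + (26 + x) = 2.
Multiply by 6: 2·(2E) − 3·(2E) + 6·(26 + x) = 12, i.e. 156 + 6x − (156 + 4x) = 12.
Collecting terms: 2x = 12, so x = 6.
Then 2E = 156 + 4·6 = 180, so E = 90, V = 2E/3 = 60, F = 26 + 6 = 32.

90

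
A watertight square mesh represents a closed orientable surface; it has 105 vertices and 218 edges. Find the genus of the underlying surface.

3

Every face is a square and each edge borders two faces, so 4F = 2·218, giving F = 109.
χ = V − E + F = 105 − 218 + 109 = -4.
For a closed orientable surface χ = 2 − 2g, so g = (2 − (-4))/2 = 3.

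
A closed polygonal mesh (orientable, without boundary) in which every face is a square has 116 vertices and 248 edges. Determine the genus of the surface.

Every face is a square and each edge borders two faces, so 4F = 2·248, giving F = 124.
χ = V − E + F = 116 − 248 + 124 = -8.
For a closed orientable surface χ = 2 − 2g, so g = (2 − (-8))/2 = 5.

5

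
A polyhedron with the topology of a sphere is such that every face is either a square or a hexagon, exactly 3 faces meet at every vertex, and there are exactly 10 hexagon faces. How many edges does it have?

Let x be the number of squares; then F = 10 + x.
Edge–face incidences: 2E = 6·10 + 4·x = 60 + 4x.
Every vertex has degree 3, so 3V = 2E.
Euler: V − E + F = 2 ⇒ (2E)/3 − E + (10 + x) = 2.
Multiply by 6: 2·(2E) − 3·(2E) + 6·(10 + x) = 12, i.e. 60 + 6x − (60 + 4x) = 12.
Collecting terms: 2x = 12, so x = 6.
Then 2E = 60 + 4·6 = 84, so E = 42, V = 2E/3 = 28, F = 10 + 6 = 16.

42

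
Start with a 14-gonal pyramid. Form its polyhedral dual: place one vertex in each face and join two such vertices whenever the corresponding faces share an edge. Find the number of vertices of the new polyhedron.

The base solid has V = 15, E = 28, F = 15.
The dual swaps V and F and preserves E: V′ = F = 15, E′ = E = 28, F′ = V = 15.

15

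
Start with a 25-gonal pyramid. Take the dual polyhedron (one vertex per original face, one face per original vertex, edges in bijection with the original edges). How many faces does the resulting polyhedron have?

The base solid has V = 26, E = 50, F = 26.
The dual swaps V and F and preserves E: V′ = F = 26, E′ = E = 50, F′ = V = 26.

26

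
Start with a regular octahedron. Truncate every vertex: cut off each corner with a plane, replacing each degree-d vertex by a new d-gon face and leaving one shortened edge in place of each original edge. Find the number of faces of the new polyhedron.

14

The base solid has V = 6, E = 12, F = 8.
Truncation replaces each original edge-end by a new vertex, so V′ = 2E = 24.
Each original edge survives, and each old vertex of degree d contributes d new edges; summing degrees gives Σd = 2E, so E′ = E + 2E = 3E = 36.
Each original face survives and each original vertex becomes one new face: F′ = F + V = 14.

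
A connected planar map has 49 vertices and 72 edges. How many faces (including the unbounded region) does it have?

Euler's formula for a connected plane graph: V − E + F = 2, so F = 2 − 49 + 72 = 25.

25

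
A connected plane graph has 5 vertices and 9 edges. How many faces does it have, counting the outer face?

Euler's formula for a connected plane graph: V − E + F = 2, so F = 2 − 5 + 9 = 6.

6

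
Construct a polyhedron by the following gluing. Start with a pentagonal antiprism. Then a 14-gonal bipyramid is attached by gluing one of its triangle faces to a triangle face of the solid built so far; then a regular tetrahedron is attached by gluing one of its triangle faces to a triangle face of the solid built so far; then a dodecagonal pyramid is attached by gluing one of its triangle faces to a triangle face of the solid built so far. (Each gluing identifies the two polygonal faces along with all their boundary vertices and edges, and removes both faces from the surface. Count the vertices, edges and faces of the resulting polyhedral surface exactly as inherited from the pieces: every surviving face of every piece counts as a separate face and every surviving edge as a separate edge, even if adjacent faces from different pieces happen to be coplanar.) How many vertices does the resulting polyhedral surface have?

34

A pentagonal antiprism: V=10, E=20, F=12.
Attach a 14-gonal bipyramid (V=16, E=42, F=28) along a 3-gon: merge 3 vertices and 3 edges, delete both glued faces → V=23, E=59, F=38.
Attach a regular tetrahedron (V=4, E=6, F=4) along a 3-gon: merge 3 vertices and 3 edges, delete both glued faces → V=24, E=62, F=40.
Attach a dodecagonal pyramid (V=13, E=24, F=13) along a 3-gon: merge 3 vertices and 3 edges, delete both glued faces → V=34, E=83, F=51.
Check: V − E + F = 34 − 83 + 51 = 2.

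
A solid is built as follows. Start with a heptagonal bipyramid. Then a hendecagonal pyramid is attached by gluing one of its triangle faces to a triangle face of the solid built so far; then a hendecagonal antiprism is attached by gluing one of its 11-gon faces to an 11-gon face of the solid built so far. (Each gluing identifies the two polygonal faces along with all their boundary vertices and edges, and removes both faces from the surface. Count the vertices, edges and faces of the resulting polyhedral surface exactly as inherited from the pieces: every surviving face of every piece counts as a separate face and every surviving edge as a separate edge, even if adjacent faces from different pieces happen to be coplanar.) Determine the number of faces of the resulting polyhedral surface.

46

A heptagonal bipyramid: V=9, E=21, F=14.
Attach a hendecagonal pyramid (V=12, E=22, F=12) along a 3-gon: merge 3 vertices and 3 edges, delete both glued faces → V=18, E=40, F=24.
Attach a hendecagonal antiprism (V=22, E=44, F=24) along an 11-gon: merge 11 vertices and 11 edges, delete both glued faces → V=29, E=73, F=46.
Check: V − E + F = 29 − 73 + 46 = 2.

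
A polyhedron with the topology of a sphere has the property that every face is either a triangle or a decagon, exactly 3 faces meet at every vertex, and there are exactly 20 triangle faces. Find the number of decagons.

Let x be the number of decagons; then F = 20 + x.
Edge–face incidences: 2E = 3·20 + 10·x = 60 + 10x.
Every vertex has degree 3, so 3V = 2E.
Euler: V − E + F = 2 ⇒ (2E)/3 − E + (20 + x) = 2.
Multiply by 6: 2·(2E) − 3·(2E) + 6·(20 + x) = 12, i.e. 120 + 6x − (60 + 10x) = 12.
Collecting terms: −4x + 60 = 12, so −4x = −48, so x = 12.
Then 2E = 60 + 10·12 = 180, so E = 90, V = 2E/3 = 60, F = 20 + 12 = 32.

12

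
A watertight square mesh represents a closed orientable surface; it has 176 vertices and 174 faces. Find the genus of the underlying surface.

Every face is a square, so 2E = 4·174 = 696, giving E = 348.
χ = V − E + F = 176 − 348 + 174 = 2.
For a closed orientable surface χ = 2 − 2g, so g = (2 − (2))/2 = 0.

0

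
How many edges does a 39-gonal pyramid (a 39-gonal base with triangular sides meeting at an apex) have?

78

A pyramid on an n-gon base has one n-gon and n triangles: V = 39 + 1 = 40, E = 2·39 = 78, F = 39 + 1 = 40.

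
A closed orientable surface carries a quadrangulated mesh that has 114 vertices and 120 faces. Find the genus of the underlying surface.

Every face is a square, so 2E = 4·120 = 480, giving E = 240.
χ = V − E + F = 114 − 240 + 120 = -6.
For a closed orientable surface χ = 2 − 2g, so g = (2 − (-6))/2 = 4.

4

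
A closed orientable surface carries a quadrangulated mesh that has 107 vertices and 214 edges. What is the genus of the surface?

Every face is a square and each edge borders two faces, so 4F = 2·214, giving F = 107.
χ = V − E + F = 107 − 214 + 107 = 0.
For a closed orientable surface χ = 2 − 2g, so g = (2 − (0))/2 = 1.

1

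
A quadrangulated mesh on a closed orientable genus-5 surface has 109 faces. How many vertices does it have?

χ = 2 − 2·5 = -8, and every face is a square so 4F = 2E.
E = 4·109/2 = 218. Then V = -8 + E − F = -8 + 218 − 109 = 101.

101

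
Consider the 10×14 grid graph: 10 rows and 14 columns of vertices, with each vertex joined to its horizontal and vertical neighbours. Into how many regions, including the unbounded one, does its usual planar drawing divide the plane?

The grid has V = 10·14 = 140 vertices and E = 10·13 + 14·9 = 256 edges.
F = 2 − V + E = 2 − 140 + 256 = 118.

118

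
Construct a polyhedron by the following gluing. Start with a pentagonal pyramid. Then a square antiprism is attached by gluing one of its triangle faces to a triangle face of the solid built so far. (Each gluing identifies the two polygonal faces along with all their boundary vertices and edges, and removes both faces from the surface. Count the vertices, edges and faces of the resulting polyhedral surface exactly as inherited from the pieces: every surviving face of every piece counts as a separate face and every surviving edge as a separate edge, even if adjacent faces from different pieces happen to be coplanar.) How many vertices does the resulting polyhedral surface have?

A pentagonal pyramid: V=6, E=10, F=6.
Attach a square antiprism (V=8, E=16, F=10) along a 3-gon: merge 3 vertices and 3 edges, delete both glued faces → V=11, E=23, F=14.
Check: V − E + F = 11 − 23 + 14 = 2.

11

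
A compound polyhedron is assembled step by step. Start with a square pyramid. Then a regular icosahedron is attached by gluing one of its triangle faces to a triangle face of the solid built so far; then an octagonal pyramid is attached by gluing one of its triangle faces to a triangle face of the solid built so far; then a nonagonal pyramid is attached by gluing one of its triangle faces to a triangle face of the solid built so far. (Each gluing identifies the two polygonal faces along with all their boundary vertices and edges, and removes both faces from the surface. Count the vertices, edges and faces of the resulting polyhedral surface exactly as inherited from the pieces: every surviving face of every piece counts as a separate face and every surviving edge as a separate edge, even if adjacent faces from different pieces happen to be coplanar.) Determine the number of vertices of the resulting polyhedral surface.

27

A square pyramid: V=5, E=8, F=5.
Attach a regular icosahedron (V=12, E=30, F=20) along a 3-gon: merge 3 vertices and 3 edges, delete both glued faces → V=14, E=35, F=23.
Attach an octagonal pyramid (V=9, E=16, F=9) along a 3-gon: merge 3 vertices and 3 edges, delete both glued faces → V=20, E=48, F=30.
Attach a nonagonal pyramid (V=10, E=18, F=10) along a 3-gon: merge 3 vertices and 3 edges, delete both glued faces → V=27, E=63, F=38.
Check: V − E + F = 27 − 63 + 38 = 2.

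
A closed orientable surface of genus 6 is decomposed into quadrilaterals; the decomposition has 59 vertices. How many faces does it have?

χ = 2 − 2·6 = -10, and every face is a square so 4F = 2E.
V − E + F = -10 with E = 4F/2 gives 59 − (4/2 − 1)·F = -10, so F = 69 and E = 138.

69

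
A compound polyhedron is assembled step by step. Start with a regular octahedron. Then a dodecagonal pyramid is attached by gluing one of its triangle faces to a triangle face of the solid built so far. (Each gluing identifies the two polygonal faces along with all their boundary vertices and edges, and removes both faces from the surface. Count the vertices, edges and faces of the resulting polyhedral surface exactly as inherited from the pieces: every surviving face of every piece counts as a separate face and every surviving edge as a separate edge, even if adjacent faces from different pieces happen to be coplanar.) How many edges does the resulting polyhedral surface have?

33

A regular octahedron: V=6, E=12, F=8.
Attach a dodecagonal pyramid (V=13, E=24, F=13) along a 3-gon: merge 3 vertices and 3 edges, delete both glued faces → V=16, E=33, F=19.
Check: V − E + F = 16 − 33 + 19 = 2.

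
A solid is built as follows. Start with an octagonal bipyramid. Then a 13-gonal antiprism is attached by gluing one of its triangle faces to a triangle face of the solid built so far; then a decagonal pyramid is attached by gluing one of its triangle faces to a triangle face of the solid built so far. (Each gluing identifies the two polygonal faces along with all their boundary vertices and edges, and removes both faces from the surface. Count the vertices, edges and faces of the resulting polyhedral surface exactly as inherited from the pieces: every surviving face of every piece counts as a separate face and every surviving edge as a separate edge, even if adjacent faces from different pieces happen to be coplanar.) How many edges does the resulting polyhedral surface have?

90

An octagonal bipyramid: V=10, E=24, F=16.
Attach a 13-gonal antiprism (V=26, E=52, F=28) along a 3-gon: merge 3 vertices and 3 edges, delete both glued faces → V=33, E=73, F=42.
Attach a decagonal pyramid (V=11, E=20, F=11) along a 3-gon: merge 3 vertices and 3 edges, delete both glued faces → V=41, E=90, F=51.
Check: V − E + F = 41 − 90 + 51 = 2.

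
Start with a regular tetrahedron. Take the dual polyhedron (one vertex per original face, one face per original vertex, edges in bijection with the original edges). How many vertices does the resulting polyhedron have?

4

The base solid has V = 4, E = 6, F = 4.
The dual swaps V and F and preserves E: V′ = F = 4, E′ = E = 6, F′ = V = 4.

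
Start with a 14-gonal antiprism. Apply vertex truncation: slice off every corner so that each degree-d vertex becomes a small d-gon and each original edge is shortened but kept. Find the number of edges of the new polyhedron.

168

The base solid has V = 28, E = 56, F = 30.
Truncation replaces each original edge-end by a new vertex, so V′ = 2E = 112.
Each original edge survives, and each old vertex of degree d contributes d new edges; summing degrees gives Σd = 2E, so E′ = E + 2E = 3E = 168.
Each original face survives and each original vertex becomes one new face: F′ = F + V = 58.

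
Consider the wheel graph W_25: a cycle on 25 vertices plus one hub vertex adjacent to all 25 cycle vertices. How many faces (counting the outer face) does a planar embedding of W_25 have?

W_25 has V = 25 + 1 = 26 vertices and E = 2·25 = 50 edges.
By Euler's formula F = 2 − V + E = 2 − 26 + 50 = 26.

26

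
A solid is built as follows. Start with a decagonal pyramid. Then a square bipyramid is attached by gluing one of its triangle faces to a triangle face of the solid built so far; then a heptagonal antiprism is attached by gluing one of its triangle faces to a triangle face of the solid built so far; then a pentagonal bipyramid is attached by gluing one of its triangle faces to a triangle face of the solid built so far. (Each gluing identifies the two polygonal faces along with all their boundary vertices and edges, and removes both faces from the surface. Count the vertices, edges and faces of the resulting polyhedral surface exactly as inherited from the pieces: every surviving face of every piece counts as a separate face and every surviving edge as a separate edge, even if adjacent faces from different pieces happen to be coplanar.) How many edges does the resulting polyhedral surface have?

A decagonal pyramid: V=11, E=20, F=11.
Attach a square bipyramid (V=6, E=12, F=8) along a 3-gon: merge 3 vertices and 3 edges, delete both glued faces → V=14, E=29, F=17.
Attach a heptagonal antiprism (V=14, E=28, F=16) along a 3-gon: merge 3 vertices and 3 edges, delete both glued faces → V=25, E=54, F=31.
Attach a pentagonal bipyramid (V=7, E=15, F=10) along a 3-gon: merge 3 vertices and 3 edges, delete both glued faces → V=29, E=66, F=39.
Check: V − E + F = 29 − 66 + 39 = 2.

66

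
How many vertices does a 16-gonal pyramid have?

17

A pyramid on an n-gon base has one n-gon and n triangles: V = 16 + 1 = 17, E = 2·16 = 32, F = 16 + 1 = 17.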